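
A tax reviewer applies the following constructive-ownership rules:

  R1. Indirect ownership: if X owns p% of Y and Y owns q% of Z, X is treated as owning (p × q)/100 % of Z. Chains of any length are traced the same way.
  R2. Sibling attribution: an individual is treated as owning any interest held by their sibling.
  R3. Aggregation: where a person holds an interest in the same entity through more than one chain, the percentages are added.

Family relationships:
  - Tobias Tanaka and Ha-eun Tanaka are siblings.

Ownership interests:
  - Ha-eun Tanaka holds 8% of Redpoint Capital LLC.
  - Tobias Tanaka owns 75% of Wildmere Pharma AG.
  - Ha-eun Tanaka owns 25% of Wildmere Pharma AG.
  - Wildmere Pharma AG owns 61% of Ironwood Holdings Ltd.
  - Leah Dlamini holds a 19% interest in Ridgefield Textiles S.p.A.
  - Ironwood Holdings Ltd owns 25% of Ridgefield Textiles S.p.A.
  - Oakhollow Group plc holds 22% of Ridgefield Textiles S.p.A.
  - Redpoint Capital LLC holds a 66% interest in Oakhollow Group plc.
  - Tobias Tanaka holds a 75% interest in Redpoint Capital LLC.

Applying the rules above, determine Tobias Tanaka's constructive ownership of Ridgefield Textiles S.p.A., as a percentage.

By sibling attribution (R2), Tobias Tanaka is treated as also owning Ha-eun Tanaka's interest in Redpoint Capital LLC, giving 75% + 8% = 83%.
By sibling attribution (R2), Tobias Tanaka is treated as also owning Ha-eun Tanaka's interest in Wildmere Pharma AG, giving 75% + 25% = 100%.
Chain via Redpoint Capital LLC → Oakhollow Group plc (R1): 83% × 66% × 22% = 12.0516% of Ridgefield Textiles S.p.A.
Chain via Wildmere Pharma AG → Ironwood Holdings Ltd (R1): 100% × 61% × 25% = 15.25% of Ridgefield Textiles S.p.A.
Aggregating (R3): 12.0516% + 15.25% = 27.3016%.

27.3016%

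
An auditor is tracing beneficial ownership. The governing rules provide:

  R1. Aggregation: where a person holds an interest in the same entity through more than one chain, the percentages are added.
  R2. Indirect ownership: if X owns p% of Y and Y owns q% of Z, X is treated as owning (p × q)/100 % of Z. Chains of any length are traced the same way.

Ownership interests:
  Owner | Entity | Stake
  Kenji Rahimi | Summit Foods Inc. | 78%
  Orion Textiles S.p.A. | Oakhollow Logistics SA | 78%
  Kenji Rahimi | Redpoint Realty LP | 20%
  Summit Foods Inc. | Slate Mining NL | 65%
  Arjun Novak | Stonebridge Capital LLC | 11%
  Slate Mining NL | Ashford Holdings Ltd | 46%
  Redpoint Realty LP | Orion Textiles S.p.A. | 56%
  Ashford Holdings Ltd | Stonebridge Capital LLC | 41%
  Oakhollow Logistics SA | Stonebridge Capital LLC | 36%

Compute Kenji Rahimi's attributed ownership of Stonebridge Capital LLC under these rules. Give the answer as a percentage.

Chain via Summit Foods Inc. → Slate Mining NL → Ashford Holdings Ltd (R2): 78% × 65% × 46% × 41% = 9.56202% of Stonebridge Capital LLC.
Chain via Redpoint Realty LP → Orion Textiles S.p.A. → Oakhollow Logistics SA (R2): 20% × 56% × 78% × 36% = 3.14496% of Stonebridge Capital LLC.
Aggregating (R1): 9.56202% + 3.14496% = 12.70698%.

12.70698%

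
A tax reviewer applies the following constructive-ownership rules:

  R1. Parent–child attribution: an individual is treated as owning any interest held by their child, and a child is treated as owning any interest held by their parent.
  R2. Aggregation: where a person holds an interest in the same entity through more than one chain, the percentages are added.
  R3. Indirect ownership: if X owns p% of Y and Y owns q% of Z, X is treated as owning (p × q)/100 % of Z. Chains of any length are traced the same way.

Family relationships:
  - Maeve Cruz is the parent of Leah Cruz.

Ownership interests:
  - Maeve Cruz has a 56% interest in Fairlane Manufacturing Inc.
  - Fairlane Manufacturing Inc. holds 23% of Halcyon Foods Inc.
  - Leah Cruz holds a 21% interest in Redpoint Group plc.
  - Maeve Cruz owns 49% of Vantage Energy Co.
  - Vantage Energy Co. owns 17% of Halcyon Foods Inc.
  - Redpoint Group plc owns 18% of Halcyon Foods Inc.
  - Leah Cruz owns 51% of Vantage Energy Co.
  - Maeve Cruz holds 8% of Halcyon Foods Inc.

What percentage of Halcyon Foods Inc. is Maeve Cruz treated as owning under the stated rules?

By parent–child attribution (R1), Maeve Cruz is treated as also owning Leah Cruz's interest in Vantage Energy Co, giving 49% + 51% = 100%.
By parent–child attribution (R1), Maeve Cruz is treated as owning Leah Cruz's 21% interest in Redpoint Group plc.
Chain via Fairlane Manufacturing Inc. (R3): 56% × 23% = 12.88% of Halcyon Foods Inc.
Chain via Vantage Energy Co. (R3): 100% × 17% = 17% of Halcyon Foods Inc.
Direct interest in Halcyon Foods Inc: 8%.
Chain via Redpoint Group plc (R3): 21% × 18% = 3.78% of Halcyon Foods Inc.
Aggregating (R2): 12.88% + 17% + 8% + 3.78% = 41.66%.

41.66%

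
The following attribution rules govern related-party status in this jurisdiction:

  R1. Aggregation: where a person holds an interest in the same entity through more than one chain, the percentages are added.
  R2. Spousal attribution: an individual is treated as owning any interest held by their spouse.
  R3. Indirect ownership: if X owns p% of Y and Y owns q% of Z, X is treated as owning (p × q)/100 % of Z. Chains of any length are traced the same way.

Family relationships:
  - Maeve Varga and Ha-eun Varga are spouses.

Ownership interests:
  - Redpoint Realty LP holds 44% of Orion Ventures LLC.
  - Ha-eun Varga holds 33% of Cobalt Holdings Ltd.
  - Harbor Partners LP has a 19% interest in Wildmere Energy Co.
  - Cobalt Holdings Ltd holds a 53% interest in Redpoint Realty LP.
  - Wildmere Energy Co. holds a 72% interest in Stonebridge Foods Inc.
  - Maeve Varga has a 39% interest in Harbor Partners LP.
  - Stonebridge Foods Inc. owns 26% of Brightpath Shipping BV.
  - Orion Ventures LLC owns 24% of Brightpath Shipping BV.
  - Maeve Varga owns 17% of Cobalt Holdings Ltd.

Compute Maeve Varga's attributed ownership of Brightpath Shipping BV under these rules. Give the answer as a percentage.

4.185552%

By spousal attribution (R2), Maeve Varga is treated as also owning Ha-eun Varga's interest in Cobalt Holdings Ltd, giving 17% + 33% = 50%.
Chain via Cobalt Holdings Ltd → Redpoint Realty LP → Orion Ventures LLC (R3): 50% × 53% × 44% × 24% = 2.7984% of Brightpath Shipping BV.
Chain via Harbor Partners LP → Wildmere Energy Co. → Stonebridge Foods Inc. (R3): 39% × 19% × 72% × 26% = 1.387152% of Brightpath Shipping BV.
Aggregating (R1): 2.7984% + 1.387152% = 4.185552%.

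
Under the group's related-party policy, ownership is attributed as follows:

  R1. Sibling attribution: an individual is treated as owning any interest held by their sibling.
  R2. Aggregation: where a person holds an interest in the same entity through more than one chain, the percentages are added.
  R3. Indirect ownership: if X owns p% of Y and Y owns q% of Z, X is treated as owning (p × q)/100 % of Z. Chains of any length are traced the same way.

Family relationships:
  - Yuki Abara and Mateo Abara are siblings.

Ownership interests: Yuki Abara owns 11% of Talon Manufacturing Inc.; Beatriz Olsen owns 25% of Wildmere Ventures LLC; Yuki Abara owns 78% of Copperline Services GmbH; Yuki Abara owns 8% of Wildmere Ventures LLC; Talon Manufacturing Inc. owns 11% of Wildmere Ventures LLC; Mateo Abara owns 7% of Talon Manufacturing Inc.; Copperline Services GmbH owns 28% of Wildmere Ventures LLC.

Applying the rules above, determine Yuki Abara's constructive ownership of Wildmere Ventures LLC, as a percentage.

31.82%

By sibling attribution (R1), Yuki Abara is treated as also owning Mateo Abara's interest in Talon Manufacturing Inc, giving 11% + 7% = 18%.
Chain via Talon Manufacturing Inc. (R3): 18% × 11% = 1.98% of Wildmere Ventures LLC.
Chain via Copperline Services GmbH (R3): 78% × 28% = 21.84% of Wildmere Ventures LLC.
Direct interest in Wildmere Ventures LLC: 8%.
Aggregating (R2): 1.98% + 21.84% + 8% = 31.82%.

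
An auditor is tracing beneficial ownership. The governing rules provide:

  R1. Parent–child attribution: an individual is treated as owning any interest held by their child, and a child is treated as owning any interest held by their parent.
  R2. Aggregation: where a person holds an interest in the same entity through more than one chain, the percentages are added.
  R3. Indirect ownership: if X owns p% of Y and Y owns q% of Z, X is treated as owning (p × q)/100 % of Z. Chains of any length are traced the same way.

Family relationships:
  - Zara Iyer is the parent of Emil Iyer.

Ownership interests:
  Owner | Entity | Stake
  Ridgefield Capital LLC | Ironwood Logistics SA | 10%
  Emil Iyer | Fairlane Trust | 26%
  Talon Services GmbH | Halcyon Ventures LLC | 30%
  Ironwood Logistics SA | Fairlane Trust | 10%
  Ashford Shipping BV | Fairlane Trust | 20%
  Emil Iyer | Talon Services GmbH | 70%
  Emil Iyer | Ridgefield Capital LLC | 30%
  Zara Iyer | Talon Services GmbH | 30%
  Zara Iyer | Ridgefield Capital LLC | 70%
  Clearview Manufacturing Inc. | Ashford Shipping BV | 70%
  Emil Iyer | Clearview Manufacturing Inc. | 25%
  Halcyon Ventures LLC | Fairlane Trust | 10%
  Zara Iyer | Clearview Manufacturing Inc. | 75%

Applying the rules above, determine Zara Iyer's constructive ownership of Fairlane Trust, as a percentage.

By parent–child attribution (R1), Zara Iyer is treated as also owning Emil Iyer's interest in Clearview Manufacturing Inc, giving 75% + 25% = 100%.
By parent–child attribution (R1), Zara Iyer is treated as also owning Emil Iyer's interest in Ridgefield Capital LLC, giving 70% + 30% = 100%.
By parent–child attribution (R1), Zara Iyer is treated as also owning Emil Iyer's interest in Talon Services GmbH, giving 30% + 70% = 100%.
By parent–child attribution (R1), Zara Iyer is treated as owning Emil Iyer's 26% interest in Fairlane Trust.
Chain via Clearview Manufacturing Inc. → Ashford Shipping BV (R3): 100% × 70% × 20% = 14% of Fairlane Trust.
Chain via Ridgefield Capital LLC → Ironwood Logistics SA (R3): 100% × 10% × 10% = 1% of Fairlane Trust.
Chain via Talon Services GmbH → Halcyon Ventures LLC (R3): 100% × 30% × 10% = 3% of Fairlane Trust.
Direct interest in Fairlane Trust: 26%.
Aggregating (R2): 14% + 1% + 3% + 26% = 44%.

44%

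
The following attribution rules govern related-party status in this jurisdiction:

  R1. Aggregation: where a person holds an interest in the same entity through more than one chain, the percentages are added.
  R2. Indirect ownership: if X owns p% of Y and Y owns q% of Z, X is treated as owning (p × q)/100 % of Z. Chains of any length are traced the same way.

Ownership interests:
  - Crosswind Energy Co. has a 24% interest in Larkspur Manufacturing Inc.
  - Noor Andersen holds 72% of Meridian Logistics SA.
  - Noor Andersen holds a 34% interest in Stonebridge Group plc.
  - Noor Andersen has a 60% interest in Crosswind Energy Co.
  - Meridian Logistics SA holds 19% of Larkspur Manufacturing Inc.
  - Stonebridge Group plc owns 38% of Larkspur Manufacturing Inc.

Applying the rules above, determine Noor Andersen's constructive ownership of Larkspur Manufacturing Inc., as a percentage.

Chain via Crosswind Energy Co. (R2): 60% × 24% = 14.4% of Larkspur Manufacturing Inc.
Chain via Stonebridge Group plc (R2): 34% × 38% = 12.92% of Larkspur Manufacturing Inc.
Chain via Meridian Logistics SA (R2): 72% × 19% = 13.68% of Larkspur Manufacturing Inc.
Aggregating (R1): 14.4% + 12.92% + 13.68% = 41%.

41%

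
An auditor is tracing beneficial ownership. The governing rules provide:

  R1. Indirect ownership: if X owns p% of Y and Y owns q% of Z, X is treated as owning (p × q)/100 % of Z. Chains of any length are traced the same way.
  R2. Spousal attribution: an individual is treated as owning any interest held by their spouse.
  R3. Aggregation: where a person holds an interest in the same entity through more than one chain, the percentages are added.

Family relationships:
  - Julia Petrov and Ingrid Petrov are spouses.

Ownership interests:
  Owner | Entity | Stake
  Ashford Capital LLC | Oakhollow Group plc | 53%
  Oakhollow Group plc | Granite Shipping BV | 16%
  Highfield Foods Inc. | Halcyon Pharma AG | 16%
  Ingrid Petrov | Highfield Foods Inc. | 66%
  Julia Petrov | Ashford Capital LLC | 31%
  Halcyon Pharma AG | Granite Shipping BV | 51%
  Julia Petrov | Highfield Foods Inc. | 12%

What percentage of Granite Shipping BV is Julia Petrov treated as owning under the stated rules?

8.9936%

By spousal attribution (R2), Julia Petrov is treated as also owning Ingrid Petrov's interest in Highfield Foods Inc, giving 12% + 66% = 78%.
Chain via Ashford Capital LLC → Oakhollow Group plc (R1): 31% × 53% × 16% = 2.6288% of Granite Shipping BV.
Chain via Highfield Foods Inc. → Halcyon Pharma AG (R1): 78% × 16% × 51% = 6.3648% of Granite Shipping BV.
Aggregating (R3): 2.6288% + 6.3648% = 8.9936%.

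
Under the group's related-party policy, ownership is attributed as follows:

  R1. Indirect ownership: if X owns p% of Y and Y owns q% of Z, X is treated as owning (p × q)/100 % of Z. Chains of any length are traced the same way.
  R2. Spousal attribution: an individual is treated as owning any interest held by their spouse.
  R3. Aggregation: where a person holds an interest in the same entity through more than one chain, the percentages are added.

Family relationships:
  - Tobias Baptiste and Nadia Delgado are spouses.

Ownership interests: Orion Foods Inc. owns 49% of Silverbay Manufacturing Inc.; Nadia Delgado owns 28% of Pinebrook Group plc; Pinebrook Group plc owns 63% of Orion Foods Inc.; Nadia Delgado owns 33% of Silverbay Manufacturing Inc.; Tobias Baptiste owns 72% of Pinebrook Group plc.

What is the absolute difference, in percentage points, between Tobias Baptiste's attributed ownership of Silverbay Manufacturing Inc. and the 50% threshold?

13.87

By spousal attribution (R2), Tobias Baptiste is treated as also owning Nadia Delgado's interest in Pinebrook Group plc, giving 72% + 28% = 100%.
By spousal attribution (R2), Tobias Baptiste is treated as owning Nadia Delgado's 33% interest in Silverbay Manufacturing Inc.
Chain via Pinebrook Group plc → Orion Foods Inc. (R1): 100% × 63% × 49% = 30.87% of Silverbay Manufacturing Inc.
Direct interest in Silverbay Manufacturing Inc: 33%.
Aggregating (R3): 30.87% + 33% = 63.87%.
63.87% exceeds the 50% threshold by 13.87 percentage points.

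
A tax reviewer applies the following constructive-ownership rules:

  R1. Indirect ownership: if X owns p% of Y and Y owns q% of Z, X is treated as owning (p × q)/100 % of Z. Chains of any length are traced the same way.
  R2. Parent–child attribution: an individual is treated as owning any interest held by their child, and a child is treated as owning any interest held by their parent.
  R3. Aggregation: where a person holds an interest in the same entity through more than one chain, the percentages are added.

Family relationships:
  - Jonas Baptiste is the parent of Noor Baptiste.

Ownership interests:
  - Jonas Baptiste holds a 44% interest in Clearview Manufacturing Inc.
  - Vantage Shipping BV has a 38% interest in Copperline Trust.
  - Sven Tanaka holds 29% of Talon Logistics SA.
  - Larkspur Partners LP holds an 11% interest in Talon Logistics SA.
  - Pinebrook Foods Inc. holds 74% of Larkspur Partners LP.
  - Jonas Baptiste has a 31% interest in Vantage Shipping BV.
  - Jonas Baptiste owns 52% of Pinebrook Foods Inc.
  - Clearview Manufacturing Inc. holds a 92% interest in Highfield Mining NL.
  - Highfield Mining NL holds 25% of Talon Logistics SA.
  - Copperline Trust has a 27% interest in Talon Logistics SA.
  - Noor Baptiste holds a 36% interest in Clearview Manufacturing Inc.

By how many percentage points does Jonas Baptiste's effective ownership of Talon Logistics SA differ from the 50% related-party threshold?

By parent–child attribution (R2), Jonas Baptiste is treated as also owning Noor Baptiste's interest in Clearview Manufacturing Inc, giving 44% + 36% = 80%.
Chain via Pinebrook Foods Inc. → Larkspur Partners LP (R1): 52% × 74% × 11% = 4.2328% of Talon Logistics SA.
Chain via Clearview Manufacturing Inc. → Highfield Mining NL (R1): 80% × 92% × 25% = 18.4% of Talon Logistics SA.
Chain via Vantage Shipping BV → Copperline Trust (R1): 31% × 38% × 27% = 3.1806% of Talon Logistics SA.
Aggregating (R3): 4.2328% + 18.4% + 3.1806% = 25.8134%.
25.8134% falls short of the 50% threshold by 24.1866 percentage points.

24.1866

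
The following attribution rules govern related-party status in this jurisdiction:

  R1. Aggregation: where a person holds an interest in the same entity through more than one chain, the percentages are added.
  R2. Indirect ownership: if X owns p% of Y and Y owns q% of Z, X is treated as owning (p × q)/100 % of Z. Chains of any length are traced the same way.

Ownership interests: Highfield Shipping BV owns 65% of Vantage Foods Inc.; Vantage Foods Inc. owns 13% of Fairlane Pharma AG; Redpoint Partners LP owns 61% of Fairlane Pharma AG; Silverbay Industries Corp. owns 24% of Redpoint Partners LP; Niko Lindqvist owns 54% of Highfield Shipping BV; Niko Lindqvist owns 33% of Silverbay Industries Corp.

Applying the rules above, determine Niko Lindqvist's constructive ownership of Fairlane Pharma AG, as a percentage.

9.3942%

Chain via Silverbay Industries Corp. → Redpoint Partners LP (R2): 33% × 24% × 61% = 4.8312% of Fairlane Pharma AG.
Chain via Highfield Shipping BV → Vantage Foods Inc. (R2): 54% × 65% × 13% = 4.563% of Fairlane Pharma AG.
Aggregating (R1): 4.8312% + 4.563% = 9.3942%.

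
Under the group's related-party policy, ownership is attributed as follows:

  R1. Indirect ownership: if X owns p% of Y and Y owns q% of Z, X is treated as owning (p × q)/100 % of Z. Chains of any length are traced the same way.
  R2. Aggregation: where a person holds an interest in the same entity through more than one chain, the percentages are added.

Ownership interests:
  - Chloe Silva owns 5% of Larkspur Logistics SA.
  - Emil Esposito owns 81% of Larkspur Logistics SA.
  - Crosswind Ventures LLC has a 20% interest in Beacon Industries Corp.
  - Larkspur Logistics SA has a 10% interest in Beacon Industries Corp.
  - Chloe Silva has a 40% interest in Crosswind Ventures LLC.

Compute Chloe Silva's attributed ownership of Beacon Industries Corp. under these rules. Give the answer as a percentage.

8.5%

Chain via Crosswind Ventures LLC (R1): 40% × 20% = 8% of Beacon Industries Corp.
Chain via Larkspur Logistics SA (R1): 5% × 10% = 0.5% of Beacon Industries Corp.
Aggregating (R2): 8% + 0.5% = 8.5%.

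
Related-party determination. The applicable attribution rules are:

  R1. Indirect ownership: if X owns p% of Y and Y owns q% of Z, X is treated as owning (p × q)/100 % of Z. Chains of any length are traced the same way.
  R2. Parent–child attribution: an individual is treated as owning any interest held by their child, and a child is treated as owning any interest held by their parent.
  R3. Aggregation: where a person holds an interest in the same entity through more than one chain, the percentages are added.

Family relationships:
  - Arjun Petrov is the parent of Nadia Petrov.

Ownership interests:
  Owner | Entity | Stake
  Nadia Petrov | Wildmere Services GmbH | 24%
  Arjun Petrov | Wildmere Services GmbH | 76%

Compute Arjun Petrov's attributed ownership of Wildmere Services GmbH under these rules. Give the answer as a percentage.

By parent–child attribution (R2), Arjun Petrov is treated as also owning Nadia Petrov's interest in Wildmere Services GmbH, giving 76% + 24% = 100%.
Direct interest in Wildmere Services GmbH: 100%.

100%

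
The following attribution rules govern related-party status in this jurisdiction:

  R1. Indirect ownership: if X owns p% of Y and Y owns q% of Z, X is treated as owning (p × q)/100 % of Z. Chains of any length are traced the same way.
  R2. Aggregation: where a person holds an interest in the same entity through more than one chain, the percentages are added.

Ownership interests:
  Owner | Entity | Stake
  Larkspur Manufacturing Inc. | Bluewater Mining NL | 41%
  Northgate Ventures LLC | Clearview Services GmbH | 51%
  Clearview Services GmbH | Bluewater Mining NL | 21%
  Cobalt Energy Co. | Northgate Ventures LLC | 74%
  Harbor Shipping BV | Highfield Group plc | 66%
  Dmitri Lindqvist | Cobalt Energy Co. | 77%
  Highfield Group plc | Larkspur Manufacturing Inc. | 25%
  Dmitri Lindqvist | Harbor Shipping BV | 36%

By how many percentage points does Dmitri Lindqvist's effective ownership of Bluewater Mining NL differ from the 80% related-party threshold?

71.462042

Chain via Harbor Shipping BV → Highfield Group plc → Larkspur Manufacturing Inc. (R1): 36% × 66% × 25% × 41% = 2.4354% of Bluewater Mining NL.
Chain via Cobalt Energy Co. → Northgate Ventures LLC → Clearview Services GmbH (R1): 77% × 74% × 51% × 21% = 6.102558% of Bluewater Mining NL.
Aggregating (R2): 2.4354% + 6.102558% = 8.537958%.
8.537958% falls short of the 80% threshold by 71.462042 percentage points.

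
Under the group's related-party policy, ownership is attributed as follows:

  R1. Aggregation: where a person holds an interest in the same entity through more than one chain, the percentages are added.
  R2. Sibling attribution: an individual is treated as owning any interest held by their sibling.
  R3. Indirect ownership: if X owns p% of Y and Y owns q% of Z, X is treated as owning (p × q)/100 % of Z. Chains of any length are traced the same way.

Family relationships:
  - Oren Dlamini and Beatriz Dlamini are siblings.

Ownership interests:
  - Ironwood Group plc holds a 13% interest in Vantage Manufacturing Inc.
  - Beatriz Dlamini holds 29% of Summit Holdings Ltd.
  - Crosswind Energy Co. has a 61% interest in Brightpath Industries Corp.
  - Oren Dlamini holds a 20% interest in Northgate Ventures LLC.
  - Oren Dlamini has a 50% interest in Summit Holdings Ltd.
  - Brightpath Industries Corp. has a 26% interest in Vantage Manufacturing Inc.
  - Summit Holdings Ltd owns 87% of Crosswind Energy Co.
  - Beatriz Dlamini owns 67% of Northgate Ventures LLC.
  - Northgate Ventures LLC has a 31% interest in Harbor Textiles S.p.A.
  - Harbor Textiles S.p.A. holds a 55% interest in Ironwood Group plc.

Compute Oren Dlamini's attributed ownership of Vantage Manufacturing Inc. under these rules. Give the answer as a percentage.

By sibling attribution (R2), Oren Dlamini is treated as also owning Beatriz Dlamini's interest in Northgate Ventures LLC, giving 20% + 67% = 87%.
By sibling attribution (R2), Oren Dlamini is treated as also owning Beatriz Dlamini's interest in Summit Holdings Ltd, giving 50% + 29% = 79%.
Chain via Northgate Ventures LLC → Harbor Textiles S.p.A. → Ironwood Group plc (R3): 87% × 31% × 55% × 13% = 1.928355% of Vantage Manufacturing Inc.
Chain via Summit Holdings Ltd → Crosswind Energy Co. → Brightpath Industries Corp. (R3): 79% × 87% × 61% × 26% = 10.900578% of Vantage Manufacturing Inc.
Aggregating (R1): 1.928355% + 10.900578% = 12.828933%.

12.828933%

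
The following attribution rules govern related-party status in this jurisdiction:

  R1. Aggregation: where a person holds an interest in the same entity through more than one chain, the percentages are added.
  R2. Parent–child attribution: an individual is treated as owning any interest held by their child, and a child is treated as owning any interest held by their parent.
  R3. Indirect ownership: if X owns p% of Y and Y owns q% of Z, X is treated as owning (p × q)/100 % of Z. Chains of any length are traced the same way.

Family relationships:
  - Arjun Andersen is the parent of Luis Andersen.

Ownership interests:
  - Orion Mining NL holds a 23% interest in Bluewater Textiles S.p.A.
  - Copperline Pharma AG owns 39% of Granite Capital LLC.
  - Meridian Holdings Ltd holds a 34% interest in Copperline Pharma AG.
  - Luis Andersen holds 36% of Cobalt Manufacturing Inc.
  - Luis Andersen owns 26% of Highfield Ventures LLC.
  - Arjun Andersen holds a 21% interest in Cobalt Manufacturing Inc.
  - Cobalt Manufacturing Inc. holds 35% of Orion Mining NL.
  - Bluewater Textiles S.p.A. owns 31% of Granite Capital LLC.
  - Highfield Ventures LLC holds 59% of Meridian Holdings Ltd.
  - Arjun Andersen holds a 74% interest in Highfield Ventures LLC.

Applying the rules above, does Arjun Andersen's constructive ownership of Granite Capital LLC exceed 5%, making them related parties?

By parent–child attribution (R2), Arjun Andersen is treated as also owning Luis Andersen's interest in Highfield Ventures LLC, giving 74% + 26% = 100%.
By parent–child attribution (R2), Arjun Andersen is treated as also owning Luis Andersen's interest in Cobalt Manufacturing Inc, giving 21% + 36% = 57%.
Chain via Highfield Ventures LLC → Meridian Holdings Ltd → Copperline Pharma AG (R3): 100% × 59% × 34% × 39% = 7.8234% of Granite Capital LLC.
Chain via Cobalt Manufacturing Inc. → Orion Mining NL → Bluewater Textiles S.p.A. (R3): 57% × 35% × 23% × 31% = 1.422435% of Granite Capital LLC.
Aggregating (R1): 7.8234% + 1.422435% = 9.245835%.
9.245835% exceeds the 5% threshold, so Arjun is a related party to Granite Capital LLC.

Yes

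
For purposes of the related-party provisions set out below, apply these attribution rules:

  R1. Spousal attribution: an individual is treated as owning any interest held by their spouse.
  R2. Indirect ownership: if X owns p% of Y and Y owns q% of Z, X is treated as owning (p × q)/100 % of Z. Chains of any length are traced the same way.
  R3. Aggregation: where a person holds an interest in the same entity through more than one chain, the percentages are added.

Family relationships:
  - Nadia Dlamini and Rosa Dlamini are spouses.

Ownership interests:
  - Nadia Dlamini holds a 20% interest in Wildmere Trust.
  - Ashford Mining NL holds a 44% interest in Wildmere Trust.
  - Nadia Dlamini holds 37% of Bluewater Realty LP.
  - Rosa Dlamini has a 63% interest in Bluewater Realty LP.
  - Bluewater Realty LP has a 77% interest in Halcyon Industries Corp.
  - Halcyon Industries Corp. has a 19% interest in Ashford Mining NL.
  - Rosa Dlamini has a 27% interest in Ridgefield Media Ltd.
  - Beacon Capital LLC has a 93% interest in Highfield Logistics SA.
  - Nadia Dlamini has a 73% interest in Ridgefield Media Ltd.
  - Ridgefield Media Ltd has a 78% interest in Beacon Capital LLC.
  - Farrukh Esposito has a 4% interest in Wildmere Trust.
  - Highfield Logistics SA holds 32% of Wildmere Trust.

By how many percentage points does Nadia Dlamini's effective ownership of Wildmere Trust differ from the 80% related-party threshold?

By spousal attribution (R1), Nadia Dlamini is treated as also owning Rosa Dlamini's interest in Ridgefield Media Ltd, giving 73% + 27% = 100%.
By spousal attribution (R1), Nadia Dlamini is treated as also owning Rosa Dlamini's interest in Bluewater Realty LP, giving 37% + 63% = 100%.
Chain via Ridgefield Media Ltd → Beacon Capital LLC → Highfield Logistics SA (R2): 100% × 78% × 93% × 32% = 23.2128% of Wildmere Trust.
Chain via Bluewater Realty LP → Halcyon Industries Corp. → Ashford Mining NL (R2): 100% × 77% × 19% × 44% = 6.4372% of Wildmere Trust.
Direct interest in Wildmere Trust: 20%.
Aggregating (R3): 23.2128% + 6.4372% + 20% = 49.65%.
49.65% falls short of the 80% threshold by 30.35 percentage points.

30.35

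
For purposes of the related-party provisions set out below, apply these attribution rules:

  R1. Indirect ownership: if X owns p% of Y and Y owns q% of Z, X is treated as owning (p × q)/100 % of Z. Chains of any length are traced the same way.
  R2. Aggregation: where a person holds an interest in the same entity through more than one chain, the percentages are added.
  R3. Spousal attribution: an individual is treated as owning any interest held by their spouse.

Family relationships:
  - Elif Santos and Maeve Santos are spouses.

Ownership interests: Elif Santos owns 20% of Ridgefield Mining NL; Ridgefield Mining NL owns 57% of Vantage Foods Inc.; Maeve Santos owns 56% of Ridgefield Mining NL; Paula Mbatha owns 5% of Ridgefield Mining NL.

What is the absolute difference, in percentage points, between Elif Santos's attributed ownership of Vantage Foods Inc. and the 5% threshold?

38.32

By spousal attribution (R3), Elif Santos is treated as also owning Maeve Santos's interest in Ridgefield Mining NL, giving 20% + 56% = 76%.
Chain via Ridgefield Mining NL (R1): 76% × 57% = 43.32% of Vantage Foods Inc.
43.32% exceeds the 5% threshold by 38.32 percentage points.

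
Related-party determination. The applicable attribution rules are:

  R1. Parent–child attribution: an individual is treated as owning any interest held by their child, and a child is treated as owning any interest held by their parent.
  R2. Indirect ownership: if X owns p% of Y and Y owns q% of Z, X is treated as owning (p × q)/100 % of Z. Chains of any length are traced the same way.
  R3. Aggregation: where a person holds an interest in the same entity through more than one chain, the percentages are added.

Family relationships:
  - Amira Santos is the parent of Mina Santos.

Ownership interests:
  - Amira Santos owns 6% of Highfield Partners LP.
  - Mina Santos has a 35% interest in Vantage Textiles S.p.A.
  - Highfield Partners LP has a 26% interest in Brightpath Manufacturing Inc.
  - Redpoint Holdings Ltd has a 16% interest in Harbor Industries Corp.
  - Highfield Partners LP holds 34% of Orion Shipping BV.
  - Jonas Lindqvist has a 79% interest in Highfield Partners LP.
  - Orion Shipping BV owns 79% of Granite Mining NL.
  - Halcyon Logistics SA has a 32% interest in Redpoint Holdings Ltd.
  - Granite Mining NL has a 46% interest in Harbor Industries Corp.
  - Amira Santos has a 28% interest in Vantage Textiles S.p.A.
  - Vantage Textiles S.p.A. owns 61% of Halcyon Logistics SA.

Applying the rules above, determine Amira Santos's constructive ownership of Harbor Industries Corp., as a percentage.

By parent–child attribution (R1), Amira Santos is treated as also owning Mina Santos's interest in Vantage Textiles S.p.A, giving 28% + 35% = 63%.
Chain via Vantage Textiles S.p.A. → Halcyon Logistics SA → Redpoint Holdings Ltd (R2): 63% × 61% × 32% × 16% = 1.967616% of Harbor Industries Corp.
Chain via Highfield Partners LP → Orion Shipping BV → Granite Mining NL (R2): 6% × 34% × 79% × 46% = 0.741336% of Harbor Industries Corp.
Aggregating (R3): 1.967616% + 0.741336% = 2.708952%.

2.708952%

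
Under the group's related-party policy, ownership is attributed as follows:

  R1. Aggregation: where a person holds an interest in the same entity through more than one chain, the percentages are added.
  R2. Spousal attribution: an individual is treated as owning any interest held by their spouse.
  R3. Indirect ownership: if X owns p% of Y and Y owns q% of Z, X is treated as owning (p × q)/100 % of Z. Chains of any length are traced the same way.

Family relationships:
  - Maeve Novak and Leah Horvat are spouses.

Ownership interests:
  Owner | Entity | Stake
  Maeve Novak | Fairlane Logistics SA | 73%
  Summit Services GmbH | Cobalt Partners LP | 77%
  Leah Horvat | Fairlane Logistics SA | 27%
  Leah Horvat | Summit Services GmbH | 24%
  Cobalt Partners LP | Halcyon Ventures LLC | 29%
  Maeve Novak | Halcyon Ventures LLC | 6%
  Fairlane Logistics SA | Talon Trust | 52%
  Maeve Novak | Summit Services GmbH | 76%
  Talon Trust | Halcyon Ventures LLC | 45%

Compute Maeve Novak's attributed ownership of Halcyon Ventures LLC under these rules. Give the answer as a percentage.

51.73%

By spousal attribution (R2), Maeve Novak is treated as also owning Leah Horvat's interest in Fairlane Logistics SA, giving 73% + 27% = 100%.
By spousal attribution (R2), Maeve Novak is treated as also owning Leah Horvat's interest in Summit Services GmbH, giving 76% + 24% = 100%.
Chain via Fairlane Logistics SA → Talon Trust (R3): 100% × 52% × 45% = 23.4% of Halcyon Ventures LLC.
Chain via Summit Services GmbH → Cobalt Partners LP (R3): 100% × 77% × 29% = 22.33% of Halcyon Ventures LLC.
Direct interest in Halcyon Ventures LLC: 6%.
Aggregating (R1): 23.4% + 22.33% + 6% = 51.73%.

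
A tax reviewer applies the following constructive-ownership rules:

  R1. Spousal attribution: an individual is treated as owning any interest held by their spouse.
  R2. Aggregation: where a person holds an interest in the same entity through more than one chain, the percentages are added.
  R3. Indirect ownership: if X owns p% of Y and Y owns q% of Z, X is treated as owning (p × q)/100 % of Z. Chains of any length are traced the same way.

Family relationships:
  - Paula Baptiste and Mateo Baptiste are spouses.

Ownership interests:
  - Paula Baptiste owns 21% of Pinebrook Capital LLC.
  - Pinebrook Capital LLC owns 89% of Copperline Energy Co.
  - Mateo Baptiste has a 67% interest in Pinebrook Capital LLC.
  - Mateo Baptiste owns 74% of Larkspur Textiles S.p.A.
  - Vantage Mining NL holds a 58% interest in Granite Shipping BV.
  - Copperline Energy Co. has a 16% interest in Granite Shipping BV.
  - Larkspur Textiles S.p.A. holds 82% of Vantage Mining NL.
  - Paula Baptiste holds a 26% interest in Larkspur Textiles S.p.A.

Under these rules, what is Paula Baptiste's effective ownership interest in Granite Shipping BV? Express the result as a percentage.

By spousal attribution (R1), Paula Baptiste is treated as also owning Mateo Baptiste's interest in Larkspur Textiles S.p.A, giving 26% + 74% = 100%.
By spousal attribution (R1), Paula Baptiste is treated as also owning Mateo Baptiste's interest in Pinebrook Capital LLC, giving 21% + 67% = 88%.
Chain via Larkspur Textiles S.p.A. → Vantage Mining NL (R3): 100% × 82% × 58% = 47.56% of Granite Shipping BV.
Chain via Pinebrook Capital LLC → Copperline Energy Co. (R3): 88% × 89% × 16% = 12.5312% of Granite Shipping BV.
Aggregating (R2): 47.56% + 12.5312% = 60.0912%.

60.0912%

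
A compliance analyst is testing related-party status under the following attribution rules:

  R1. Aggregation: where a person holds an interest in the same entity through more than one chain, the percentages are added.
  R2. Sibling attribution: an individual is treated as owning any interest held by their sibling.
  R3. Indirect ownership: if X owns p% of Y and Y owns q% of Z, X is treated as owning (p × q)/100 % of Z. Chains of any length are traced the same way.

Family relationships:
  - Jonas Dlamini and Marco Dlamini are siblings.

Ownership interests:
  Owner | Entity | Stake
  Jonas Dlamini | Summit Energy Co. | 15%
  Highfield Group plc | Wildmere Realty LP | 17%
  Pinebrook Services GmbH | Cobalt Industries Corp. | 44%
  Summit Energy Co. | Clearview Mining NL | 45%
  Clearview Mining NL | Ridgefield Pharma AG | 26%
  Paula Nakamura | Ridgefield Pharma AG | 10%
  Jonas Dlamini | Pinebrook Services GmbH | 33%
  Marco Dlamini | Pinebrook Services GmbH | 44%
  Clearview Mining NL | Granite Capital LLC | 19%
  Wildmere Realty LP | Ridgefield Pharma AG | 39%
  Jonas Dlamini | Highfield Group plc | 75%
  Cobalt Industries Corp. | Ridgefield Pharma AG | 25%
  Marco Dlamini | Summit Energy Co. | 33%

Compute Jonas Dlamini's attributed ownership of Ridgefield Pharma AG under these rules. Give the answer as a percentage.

By sibling attribution (R2), Jonas Dlamini is treated as also owning Marco Dlamini's interest in Summit Energy Co, giving 15% + 33% = 48%.
By sibling attribution (R2), Jonas Dlamini is treated as also owning Marco Dlamini's interest in Pinebrook Services GmbH, giving 33% + 44% = 77%.
Chain via Summit Energy Co. → Clearview Mining NL (R3): 48% × 45% × 26% = 5.616% of Ridgefield Pharma AG.
Chain via Highfield Group plc → Wildmere Realty LP (R3): 75% × 17% × 39% = 4.9725% of Ridgefield Pharma AG.
Chain via Pinebrook Services GmbH → Cobalt Industries Corp. (R3): 77% × 44% × 25% = 8.47% of Ridgefield Pharma AG.
Aggregating (R1): 5.616% + 4.9725% + 8.47% = 19.0585%.

19.0585%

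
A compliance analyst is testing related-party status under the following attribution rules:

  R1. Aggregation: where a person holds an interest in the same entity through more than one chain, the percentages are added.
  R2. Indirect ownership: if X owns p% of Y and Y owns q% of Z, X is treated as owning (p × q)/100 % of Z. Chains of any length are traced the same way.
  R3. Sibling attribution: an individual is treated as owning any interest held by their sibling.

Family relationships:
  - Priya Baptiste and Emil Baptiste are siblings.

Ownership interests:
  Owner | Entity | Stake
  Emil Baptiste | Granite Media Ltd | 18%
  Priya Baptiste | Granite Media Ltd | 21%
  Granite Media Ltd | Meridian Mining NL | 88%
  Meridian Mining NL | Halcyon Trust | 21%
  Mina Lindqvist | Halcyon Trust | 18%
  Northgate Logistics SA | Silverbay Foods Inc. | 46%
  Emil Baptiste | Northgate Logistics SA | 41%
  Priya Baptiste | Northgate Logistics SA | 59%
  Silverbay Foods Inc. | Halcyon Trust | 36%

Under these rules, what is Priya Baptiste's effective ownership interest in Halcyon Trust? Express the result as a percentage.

By sibling attribution (R3), Priya Baptiste is treated as also owning Emil Baptiste's interest in Northgate Logistics SA, giving 59% + 41% = 100%.
By sibling attribution (R3), Priya Baptiste is treated as also owning Emil Baptiste's interest in Granite Media Ltd, giving 21% + 18% = 39%.
Chain via Northgate Logistics SA → Silverbay Foods Inc. (R2): 100% × 46% × 36% = 16.56% of Halcyon Trust.
Chain via Granite Media Ltd → Meridian Mining NL (R2): 39% × 88% × 21% = 7.2072% of Halcyon Trust.
Aggregating (R1): 16.56% + 7.2072% = 23.7672%.

23.7672%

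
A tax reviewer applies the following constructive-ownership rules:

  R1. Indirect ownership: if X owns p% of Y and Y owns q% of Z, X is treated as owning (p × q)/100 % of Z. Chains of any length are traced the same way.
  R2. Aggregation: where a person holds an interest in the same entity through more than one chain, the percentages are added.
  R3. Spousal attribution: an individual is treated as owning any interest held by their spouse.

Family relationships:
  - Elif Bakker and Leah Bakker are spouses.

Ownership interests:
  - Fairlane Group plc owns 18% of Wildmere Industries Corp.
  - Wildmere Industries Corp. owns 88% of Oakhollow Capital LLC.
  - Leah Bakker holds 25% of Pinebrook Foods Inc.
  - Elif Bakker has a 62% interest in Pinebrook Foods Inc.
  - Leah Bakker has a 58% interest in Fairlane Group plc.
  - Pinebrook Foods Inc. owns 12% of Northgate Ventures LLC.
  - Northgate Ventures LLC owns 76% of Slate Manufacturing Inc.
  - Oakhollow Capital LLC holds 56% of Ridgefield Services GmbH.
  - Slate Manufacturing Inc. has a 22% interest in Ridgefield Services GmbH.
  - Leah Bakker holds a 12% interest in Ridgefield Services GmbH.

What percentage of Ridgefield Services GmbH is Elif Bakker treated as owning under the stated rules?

18.8904%

By spousal attribution (R3), Elif Bakker is treated as also owning Leah Bakker's interest in Pinebrook Foods Inc, giving 62% + 25% = 87%.
By spousal attribution (R3), Elif Bakker is treated as owning Leah Bakker's 58% interest in Fairlane Group plc.
By spousal attribution (R3), Elif Bakker is treated as owning Leah Bakker's 12% interest in Ridgefield Services GmbH.
Chain via Pinebrook Foods Inc. → Northgate Ventures LLC → Slate Manufacturing Inc. (R1): 87% × 12% × 76% × 22% = 1.745568% of Ridgefield Services GmbH.
Chain via Fairlane Group plc → Wildmere Industries Corp. → Oakhollow Capital LLC (R1): 58% × 18% × 88% × 56% = 5.144832% of Ridgefield Services GmbH.
Direct interest in Ridgefield Services GmbH: 12%.
Aggregating (R2): 1.745568% + 5.144832% + 12% = 18.8904%.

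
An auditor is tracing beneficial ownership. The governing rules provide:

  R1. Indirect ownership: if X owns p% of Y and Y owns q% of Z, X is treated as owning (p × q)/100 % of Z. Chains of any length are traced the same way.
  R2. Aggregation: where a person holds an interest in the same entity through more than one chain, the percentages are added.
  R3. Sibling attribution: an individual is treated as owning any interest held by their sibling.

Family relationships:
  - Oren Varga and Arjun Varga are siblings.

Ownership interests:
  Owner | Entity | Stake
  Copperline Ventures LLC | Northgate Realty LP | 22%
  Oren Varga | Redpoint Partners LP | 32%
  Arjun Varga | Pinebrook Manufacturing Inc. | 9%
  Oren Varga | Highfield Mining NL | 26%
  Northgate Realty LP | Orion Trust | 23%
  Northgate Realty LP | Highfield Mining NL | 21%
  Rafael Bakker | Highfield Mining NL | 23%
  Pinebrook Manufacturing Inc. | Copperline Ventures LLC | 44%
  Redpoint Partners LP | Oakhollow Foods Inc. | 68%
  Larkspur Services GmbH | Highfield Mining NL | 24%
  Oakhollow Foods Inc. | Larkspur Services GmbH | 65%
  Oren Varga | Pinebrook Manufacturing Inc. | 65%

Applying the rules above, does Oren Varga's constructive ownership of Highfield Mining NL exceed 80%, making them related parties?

By sibling attribution (R3), Oren Varga is treated as also owning Arjun Varga's interest in Pinebrook Manufacturing Inc, giving 65% + 9% = 74%.
Chain via Pinebrook Manufacturing Inc. → Copperline Ventures LLC → Northgate Realty LP (R1): 74% × 44% × 22% × 21% = 1.504272% of Highfield Mining NL.
Chain via Redpoint Partners LP → Oakhollow Foods Inc. → Larkspur Services GmbH (R1): 32% × 68% × 65% × 24% = 3.39456% of Highfield Mining NL.
Direct interest in Highfield Mining NL: 26%.
Aggregating (R2): 1.504272% + 3.39456% + 26% = 30.898832%.
30.898832% does not exceed the 80% threshold, so Oren is not a related party to Highfield Mining NL.

No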